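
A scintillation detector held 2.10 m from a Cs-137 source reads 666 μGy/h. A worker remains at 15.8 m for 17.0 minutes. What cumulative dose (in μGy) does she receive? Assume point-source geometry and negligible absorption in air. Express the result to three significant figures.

3.33 μGy

Since intensity falls as 1/r², rate at 15.8 m:
(2.10/15.8)² = 0.01767, so 666 × 0.01767 = 11.77 μGy/h.
Dose = rate × time = 11.77 μGy/h × 0.2833 h = 3.334 μGy.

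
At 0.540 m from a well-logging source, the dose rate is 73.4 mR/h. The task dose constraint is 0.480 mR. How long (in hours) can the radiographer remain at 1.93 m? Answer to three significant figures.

Since intensity falls as 1/r², rate at 1.93 m:
73.4 × (0.540/1.93)² = 73.4 × 0.07828 = 5.746 mR/h.
Stay time = 0.480 mR ÷ 5.746 mR/h = 0.08354 h.

0.0835 h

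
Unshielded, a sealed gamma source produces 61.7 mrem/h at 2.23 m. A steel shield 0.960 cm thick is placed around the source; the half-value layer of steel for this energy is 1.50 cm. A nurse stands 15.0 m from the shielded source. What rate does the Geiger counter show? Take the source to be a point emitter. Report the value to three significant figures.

0.875 mrem/h

Distance alone: (2.23/15.0)² = 0.02210, so 61.7 × 0.02210 = 1.364 mrem/h.
Shield: 0.960/1.50 = 0.6400 half-value layers → attenuation 2^(−0.6400) = 0.6417.
Combined: 1.364 × 0.6417 = 0.8753 mrem/h.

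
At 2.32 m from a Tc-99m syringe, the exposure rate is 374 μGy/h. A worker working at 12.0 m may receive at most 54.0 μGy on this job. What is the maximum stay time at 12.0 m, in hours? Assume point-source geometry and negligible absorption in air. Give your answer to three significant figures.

By the inverse-square law, rate at 12.0 m:
374 × (2.32/12.0)² = 374 × 0.03738 = 13.98 μGy/h.
Stay time = 54.0 μGy ÷ 13.98 μGy/h = 3.863 h.

3.86 h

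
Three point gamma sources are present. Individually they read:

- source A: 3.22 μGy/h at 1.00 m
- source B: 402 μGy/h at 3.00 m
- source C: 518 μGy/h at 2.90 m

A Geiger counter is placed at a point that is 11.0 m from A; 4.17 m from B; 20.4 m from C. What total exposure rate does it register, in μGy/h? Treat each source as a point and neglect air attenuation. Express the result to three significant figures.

219 μGy/h

Each source contributes Iᵢ·(dᵢ/rᵢ)²; contributions add.
A: 3.22 × (1.00/11.0)² = 0.02661 μGy/h
B: 402 × (3.00/4.17)² = 208.1 μGy/h
C: 518 × (2.90/20.4)² = 10.47 μGy/h
Total = 0.02661 + 208.1 + 10.47 = 218.6 μGy/h.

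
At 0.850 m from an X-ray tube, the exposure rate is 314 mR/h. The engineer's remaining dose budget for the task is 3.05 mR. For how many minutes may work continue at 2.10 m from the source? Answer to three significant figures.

3.56 min

Since intensity falls as 1/r², rate at 2.10 m:
(0.850/2.10)² = 0.1638, so 314 × 0.1638 = 51.43 mR/h.
Stay time = 3.05 mR ÷ 51.43 mR/h = 0.05930 h = 3.558 min.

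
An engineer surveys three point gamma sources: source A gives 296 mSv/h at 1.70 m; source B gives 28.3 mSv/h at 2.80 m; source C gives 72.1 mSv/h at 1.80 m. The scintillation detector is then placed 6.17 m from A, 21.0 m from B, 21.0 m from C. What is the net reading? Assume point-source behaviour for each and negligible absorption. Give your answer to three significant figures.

23.5 mSv/h

By superposition, sum each source's inverse-square contribution:
A: 296 × (1.70/6.17)² = 22.47 mSv/h
B: 28.3 × (2.80/21.0)² = 0.5031 mSv/h
C: 72.1 × (1.80/21.0)² = 0.5297 mSv/h
Total = 22.47 + 0.5031 + 0.5297 = 23.50 mSv/h.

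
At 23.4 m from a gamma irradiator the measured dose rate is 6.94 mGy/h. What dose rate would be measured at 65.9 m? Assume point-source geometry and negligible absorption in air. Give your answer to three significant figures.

0.875 mGy/h

Using I₁d₁² = I₂d₂², scaling from 23.4 m to 65.9 m:
(23.4/65.9)² = 0.1261, so 6.94 × 0.1261 = 0.8751 mGy/h.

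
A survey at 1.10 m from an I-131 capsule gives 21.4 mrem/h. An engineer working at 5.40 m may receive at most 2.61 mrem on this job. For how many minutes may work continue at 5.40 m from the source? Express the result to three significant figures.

Since intensity falls as 1/r², rate at 5.40 m:
21.4 × (1.10/5.40)² = 21.4 × 0.04150 = 0.8881 mrem/h.
Stay time = 2.61 mrem ÷ 0.8881 mrem/h = 2.939 h = 176.3 min.

176 min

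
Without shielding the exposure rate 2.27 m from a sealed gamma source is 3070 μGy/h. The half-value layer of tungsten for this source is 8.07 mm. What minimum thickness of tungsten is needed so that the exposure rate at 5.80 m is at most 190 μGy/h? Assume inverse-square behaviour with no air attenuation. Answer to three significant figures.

10.6 mm

At 5.80 m, distance alone gives (2.27/5.80)² = 0.1532, so 3070 × 0.1532 = 470.3 μGy/h.
Further attenuation needed: 470.3/190 = 2.475.
n = log₂(2.475) = 1.307 half-value layers.
Thickness = 1.307 × 8.07 mm = 10.55 mm.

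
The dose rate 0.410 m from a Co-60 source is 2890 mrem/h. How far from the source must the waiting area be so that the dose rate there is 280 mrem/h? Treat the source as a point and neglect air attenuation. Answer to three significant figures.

1.32 m

Intensity scales as (d₁/d₂)², so d₂ = d₁·√(I₁/I₂).
I₁/I₂ = 2890/280 = 10.32, so d₂ = 0.410 × √10.32 = 1.317 m.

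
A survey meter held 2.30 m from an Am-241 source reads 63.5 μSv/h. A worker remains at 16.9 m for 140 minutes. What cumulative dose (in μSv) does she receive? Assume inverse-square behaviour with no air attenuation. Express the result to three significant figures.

2.74 μSv

Using I₁d₁² = I₂d₂², rate at 16.9 m:
63.5 × (2.30/16.9)² = 63.5 × 0.01852 = 1.176 μSv/h.
Dose = rate × time = 1.176 μSv/h × 2.333 h = 2.744 μSv.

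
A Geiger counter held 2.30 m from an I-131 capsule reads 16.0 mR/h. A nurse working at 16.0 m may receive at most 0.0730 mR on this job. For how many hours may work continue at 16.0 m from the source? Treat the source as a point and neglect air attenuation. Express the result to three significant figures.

0.221 h

Using I₁d₁² = I₂d₂², rate at 16.0 m:
16.0 × (2.30/16.0)² = 16.0 × 0.02066 = 0.3306 mR/h.
Stay time = 0.0730 mR ÷ 0.3306 mR/h = 0.2208 h.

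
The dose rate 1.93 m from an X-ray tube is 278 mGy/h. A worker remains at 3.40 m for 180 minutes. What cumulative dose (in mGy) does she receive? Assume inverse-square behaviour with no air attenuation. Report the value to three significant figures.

Intensity scales as (d₁/d₂)², so rate at 3.40 m:
278 × (1.93/3.40)² = 278 × 0.3222 = 89.57 mGy/h.
Dose = rate × time = 89.57 mGy/h × 3.000 h = 268.7 mGy.

269 mGy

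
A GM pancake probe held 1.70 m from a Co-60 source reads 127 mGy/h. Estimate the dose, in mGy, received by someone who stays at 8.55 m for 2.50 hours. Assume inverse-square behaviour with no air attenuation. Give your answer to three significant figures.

Intensity scales as (d₁/d₂)², so rate at 8.55 m:
127 × (1.70/8.55)² = 127 × 0.03953 = 5.020 mGy/h.
Dose = rate × time = 5.020 mGy/h × 2.500 h = 12.55 mGy.

12.6 mGy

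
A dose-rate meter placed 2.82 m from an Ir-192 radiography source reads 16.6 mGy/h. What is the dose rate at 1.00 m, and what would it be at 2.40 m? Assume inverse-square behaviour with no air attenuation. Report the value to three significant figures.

Since intensity falls as 1/r²,
At 1.00 m: (2.82/1.00)² = 7.952, so 16.6 × 7.952 = 132.0 mGy/h
At 2.40 m: 132.0 × (1.00/2.40)² = 132.0 × 0.1736 = 22.92 mGy/h.

132 mGy/h; 22.9 mGy/h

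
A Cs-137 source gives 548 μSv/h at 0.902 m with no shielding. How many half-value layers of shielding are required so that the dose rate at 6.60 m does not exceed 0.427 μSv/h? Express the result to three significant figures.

4.58 half-value layers

At 6.60 m, distance alone gives 548 × (0.902/6.60)² = 548 × 0.01868 = 10.24 μSv/h.
Further attenuation needed: 10.24/0.427 = 23.98.
n = log₂(23.98) = 4.584 half-value layers.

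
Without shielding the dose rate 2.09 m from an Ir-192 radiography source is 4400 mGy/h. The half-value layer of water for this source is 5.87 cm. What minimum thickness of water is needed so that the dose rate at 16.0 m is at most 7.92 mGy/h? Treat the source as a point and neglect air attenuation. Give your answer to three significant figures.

19.0 cm

At 16.0 m, distance alone gives 4400 × (2.09/16.0)² = 4400 × 0.01706 = 75.06 mGy/h.
Further attenuation needed: 75.06/7.92 = 9.477.
n = log₂(9.477) = 3.244 half-value layers.
Thickness = 3.244 × 5.87 cm = 19.04 cm.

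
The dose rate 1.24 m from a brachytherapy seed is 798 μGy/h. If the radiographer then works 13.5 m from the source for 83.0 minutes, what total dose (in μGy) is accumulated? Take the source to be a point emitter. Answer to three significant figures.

By the inverse-square law, rate at 13.5 m:
(1.24/13.5)² = 0.008437, so 798 × 0.008437 = 6.733 μGy/h.
Dose = rate × time = 6.733 μGy/h × 1.383 h = 9.312 μGy.

9.31 μGy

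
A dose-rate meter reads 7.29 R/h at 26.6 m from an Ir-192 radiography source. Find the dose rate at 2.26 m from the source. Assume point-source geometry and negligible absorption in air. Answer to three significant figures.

1010 R/h

Applying the 1/r² law, the rate at 2.26 m is
(26.6/2.26)² = 138.5, so 7.29 × 138.5 = 1010 R/h.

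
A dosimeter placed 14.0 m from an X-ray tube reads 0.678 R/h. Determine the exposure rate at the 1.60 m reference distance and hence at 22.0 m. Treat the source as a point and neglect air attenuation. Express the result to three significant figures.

51.9 R/h; 0.275 R/h

Using I₁d₁² = I₂d₂²,
At 1.60 m: (14.0/1.60)² = 76.56, so 0.678 × 76.56 = 51.91 R/h
At 22.0 m: 51.91 × (1.60/22.0)² = 51.91 × 0.005289 = 0.2746 R/h.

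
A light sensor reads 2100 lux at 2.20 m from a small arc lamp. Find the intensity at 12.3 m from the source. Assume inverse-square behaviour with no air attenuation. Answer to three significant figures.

Applying the 1/r² law, the rate at 12.3 m is
2100 × (2.20/12.3)² = 2100 × 0.03199 = 67.18 lux.

67.2 lux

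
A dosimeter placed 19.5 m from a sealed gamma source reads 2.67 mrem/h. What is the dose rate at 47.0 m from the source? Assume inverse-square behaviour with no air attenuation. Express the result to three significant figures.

0.460 mrem/h

By the inverse-square law, scaling from 19.5 m to 47.0 m:
(19.5/47.0)² = 0.1721, so 2.67 × 0.1721 = 0.4595 mrem/h.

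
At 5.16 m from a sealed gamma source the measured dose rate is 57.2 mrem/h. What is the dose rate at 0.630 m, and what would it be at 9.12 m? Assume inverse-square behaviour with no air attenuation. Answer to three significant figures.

3840 mrem/h; 18.3 mrem/h

Using I₁d₁² = I₂d₂²,
At 0.630 m: 57.2 × (5.16/0.630)² = 57.2 × 67.08 = 3837 mrem/h
At 9.12 m: 3837 × (0.630/9.12)² = 3837 × 0.004772 = 18.31 mrem/h.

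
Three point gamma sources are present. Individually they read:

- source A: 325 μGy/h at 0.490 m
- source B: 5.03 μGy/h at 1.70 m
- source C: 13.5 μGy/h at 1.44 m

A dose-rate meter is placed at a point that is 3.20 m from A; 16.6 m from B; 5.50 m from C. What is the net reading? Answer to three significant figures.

8.60 μGy/h

Each source contributes Iᵢ·(dᵢ/rᵢ)²; contributions add.
A: 325 × (0.490/3.20)² = 7.620 μGy/h
B: 5.03 × (1.70/16.6)² = 0.05275 μGy/h
C: 13.5 × (1.44/5.50)² = 0.9254 μGy/h
Total = 7.620 + 0.05275 + 0.9254 = 8.598 μGy/h.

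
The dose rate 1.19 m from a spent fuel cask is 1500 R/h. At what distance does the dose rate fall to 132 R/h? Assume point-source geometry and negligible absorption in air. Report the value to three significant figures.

By the inverse-square law, d₂ = d₁·√(I₁/I₂).
I₁/I₂ = 1500/132 = 11.36, so d₂ = 1.19 × √11.36 = 4.011 m.

4.01 m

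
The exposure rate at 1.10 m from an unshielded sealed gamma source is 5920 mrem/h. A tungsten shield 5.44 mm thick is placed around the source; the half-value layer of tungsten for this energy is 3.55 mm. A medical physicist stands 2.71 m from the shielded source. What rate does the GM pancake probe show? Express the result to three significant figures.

Distance alone: (1.10/2.71)² = 0.1648, so 5920 × 0.1648 = 975.6 mrem/h.
Shield: 5.44/3.55 = 1.532 half-value layers → attenuation 2^(−1.532) = 0.3458.
Combined: 975.6 × 0.3458 = 337.4 mrem/h.

337 mrem/h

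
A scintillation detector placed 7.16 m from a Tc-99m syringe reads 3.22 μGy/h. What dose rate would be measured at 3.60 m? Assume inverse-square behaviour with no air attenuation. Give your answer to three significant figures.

12.7 μGy/h

By the inverse-square law, scaling from 7.16 m to 3.60 m:
(7.16/3.60)² = 3.956, so 3.22 × 3.956 = 12.74 μGy/h.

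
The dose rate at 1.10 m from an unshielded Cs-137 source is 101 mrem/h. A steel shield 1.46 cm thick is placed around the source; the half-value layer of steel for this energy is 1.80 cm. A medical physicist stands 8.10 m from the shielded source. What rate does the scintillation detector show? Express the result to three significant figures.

Distance alone: 101 × (1.10/8.10)² = 101 × 0.01844 = 1.862 mrem/h.
Shield: 1.46/1.80 = 0.8111 half-value layers → attenuation 2^(−0.8111) = 0.5699.
Combined: 1.862 × 0.5699 = 1.061 mrem/h.

1.06 mrem/h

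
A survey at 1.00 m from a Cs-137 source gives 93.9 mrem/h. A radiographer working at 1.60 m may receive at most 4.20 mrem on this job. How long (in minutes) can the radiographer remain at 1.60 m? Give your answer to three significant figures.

6.87 min

By the inverse-square law, rate at 1.60 m:
93.9 × (1.00/1.60)² = 93.9 × 0.3906 = 36.68 mrem/h.
Stay time = 4.20 mrem ÷ 36.68 mrem/h = 0.1145 h = 6.870 min.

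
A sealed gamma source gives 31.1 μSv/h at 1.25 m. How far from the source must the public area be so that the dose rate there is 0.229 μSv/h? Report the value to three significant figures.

14.6 m

Applying the 1/r² law, d₂ = d₁·√(I₁/I₂).
I₁/I₂ = 31.1/0.229 = 135.8, so d₂ = 1.25 × √135.8 = 14.57 m.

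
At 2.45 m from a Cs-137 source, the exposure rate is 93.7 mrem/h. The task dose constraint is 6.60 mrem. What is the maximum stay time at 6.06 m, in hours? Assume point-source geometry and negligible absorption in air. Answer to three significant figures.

0.431 h

By the inverse-square law, rate at 6.06 m:
(2.45/6.06)² = 0.1635, so 93.7 × 0.1635 = 15.32 mrem/h.
Stay time = 6.60 mrem ÷ 15.32 mrem/h = 0.4308 h.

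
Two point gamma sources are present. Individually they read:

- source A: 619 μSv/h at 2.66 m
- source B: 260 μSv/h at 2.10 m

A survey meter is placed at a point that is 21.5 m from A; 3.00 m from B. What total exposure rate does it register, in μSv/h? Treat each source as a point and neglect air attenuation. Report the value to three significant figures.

Each source contributes Iᵢ·(dᵢ/rᵢ)²; contributions add.
A: 619 × (2.66/21.5)² = 9.475 μSv/h
B: 260 × (2.10/3.00)² = 127.4 μSv/h
Total = 9.475 + 127.4 = 136.9 μSv/h.

137 μSv/h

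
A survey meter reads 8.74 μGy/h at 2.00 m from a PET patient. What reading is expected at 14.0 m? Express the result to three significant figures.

0.178 μGy/h

Since intensity falls as 1/r², the rate at 14.0 m is
(2.00/14.0)² = 0.02041, so 8.74 × 0.02041 = 0.1784 μGy/h.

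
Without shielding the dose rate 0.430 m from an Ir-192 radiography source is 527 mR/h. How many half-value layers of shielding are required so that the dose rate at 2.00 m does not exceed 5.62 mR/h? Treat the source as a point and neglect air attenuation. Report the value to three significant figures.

At 2.00 m, distance alone gives 527 × (0.430/2.00)² = 527 × 0.04622 = 24.36 mR/h.
Further attenuation needed: 24.36/5.62 = 4.335.
n = log₂(4.335) = 2.116 half-value layers.

2.12 half-value layers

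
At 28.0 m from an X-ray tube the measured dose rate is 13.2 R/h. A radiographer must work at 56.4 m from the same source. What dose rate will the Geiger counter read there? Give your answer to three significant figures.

3.25 R/h

Using I₁d₁² = I₂d₂², scaling from 28.0 m to 56.4 m:
13.2 × (28.0/56.4)² = 13.2 × 0.2465 = 3.254 R/h.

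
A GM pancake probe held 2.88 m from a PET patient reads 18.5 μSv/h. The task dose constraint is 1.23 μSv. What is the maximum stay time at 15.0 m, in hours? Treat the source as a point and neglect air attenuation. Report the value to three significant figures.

Using I₁d₁² = I₂d₂², rate at 15.0 m:
(2.88/15.0)² = 0.03686, so 18.5 × 0.03686 = 0.6819 μSv/h.
Stay time = 1.23 μSv ÷ 0.6819 μSv/h = 1.804 h.

1.80 h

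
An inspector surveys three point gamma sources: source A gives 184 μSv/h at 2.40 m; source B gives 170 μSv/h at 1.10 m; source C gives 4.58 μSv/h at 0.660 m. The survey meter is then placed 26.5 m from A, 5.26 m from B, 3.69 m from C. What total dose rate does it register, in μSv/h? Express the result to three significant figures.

9.09 μSv/h

Each source contributes Iᵢ·(dᵢ/rᵢ)²; contributions add.
A: 184 × (2.40/26.5)² = 1.509 μSv/h
B: 170 × (1.10/5.26)² = 7.435 μSv/h
C: 4.58 × (0.660/3.69)² = 0.1465 μSv/h
Total = 1.509 + 7.435 + 0.1465 = 9.090 μSv/h.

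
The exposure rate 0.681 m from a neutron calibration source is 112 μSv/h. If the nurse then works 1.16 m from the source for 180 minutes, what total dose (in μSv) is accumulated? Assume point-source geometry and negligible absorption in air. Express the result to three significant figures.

116 μSv

Since intensity falls as 1/r², rate at 1.16 m:
112 × (0.681/1.16)² = 112 × 0.3446 = 38.60 μSv/h.
Dose = rate × time = 38.60 μSv/h × 3.000 h = 115.8 μSv.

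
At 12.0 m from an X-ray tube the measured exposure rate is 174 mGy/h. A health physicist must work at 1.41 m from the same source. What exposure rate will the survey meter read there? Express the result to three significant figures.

12600 mGy/h

Applying the 1/r² law, scaling from 12.0 m to 1.41 m:
(12.0/1.41)² = 72.43, so 174 × 72.43 = 12600 mGy/h.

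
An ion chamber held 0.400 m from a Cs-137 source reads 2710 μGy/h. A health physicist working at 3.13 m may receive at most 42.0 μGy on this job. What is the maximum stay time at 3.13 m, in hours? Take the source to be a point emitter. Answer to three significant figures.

0.949 h

Using I₁d₁² = I₂d₂², rate at 3.13 m:
2710 × (0.400/3.13)² = 2710 × 0.01633 = 44.25 μGy/h.
Stay time = 42.0 μGy ÷ 44.25 μGy/h = 0.9492 h.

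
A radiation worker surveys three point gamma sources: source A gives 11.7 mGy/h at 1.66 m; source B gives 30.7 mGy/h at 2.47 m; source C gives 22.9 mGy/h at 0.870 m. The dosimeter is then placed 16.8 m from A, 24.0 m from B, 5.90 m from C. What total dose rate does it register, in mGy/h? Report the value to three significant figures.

Each source contributes Iᵢ·(dᵢ/rᵢ)²; contributions add.
A: 11.7 × (1.66/16.8)² = 0.1142 mGy/h
B: 30.7 × (2.47/24.0)² = 0.3252 mGy/h
C: 22.9 × (0.870/5.90)² = 0.4979 mGy/h
Total = 0.1142 + 0.3252 + 0.4979 = 0.9373 mGy/h.

0.937 mGy/h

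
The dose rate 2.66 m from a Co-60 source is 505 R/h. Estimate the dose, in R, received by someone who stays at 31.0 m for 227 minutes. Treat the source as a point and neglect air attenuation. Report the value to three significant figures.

14.1 R

Intensity scales as (d₁/d₂)², so rate at 31.0 m:
(2.66/31.0)² = 0.007363, so 505 × 0.007363 = 3.718 R/h.
Dose = rate × time = 3.718 R/h × 3.783 h = 14.07 R.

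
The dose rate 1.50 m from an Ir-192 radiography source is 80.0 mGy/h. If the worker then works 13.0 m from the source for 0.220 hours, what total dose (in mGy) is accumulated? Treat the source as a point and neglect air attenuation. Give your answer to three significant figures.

Using I₁d₁² = I₂d₂², rate at 13.0 m:
(1.50/13.0)² = 0.01331, so 80.0 × 0.01331 = 1.065 mGy/h.
Dose = rate × time = 1.065 mGy/h × 0.2200 h = 0.2343 mGy.

0.234 mGy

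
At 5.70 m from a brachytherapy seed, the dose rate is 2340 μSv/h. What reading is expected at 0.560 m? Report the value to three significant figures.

Intensity scales as (d₁/d₂)², so the rate at 0.560 m is
(5.70/0.560)² = 103.6, so 2340 × 103.6 = 242400 μSv/h.

242000 μSv/h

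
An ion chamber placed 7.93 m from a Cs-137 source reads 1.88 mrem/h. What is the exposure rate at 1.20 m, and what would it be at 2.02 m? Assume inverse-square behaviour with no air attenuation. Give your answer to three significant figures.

82.1 mrem/h; 29.0 mrem/h

Using I₁d₁² = I₂d₂²,
At 1.20 m: 1.88 × (7.93/1.20)² = 1.88 × 43.67 = 82.10 mrem/h
At 2.02 m: (1.20/2.02)² = 0.3529, so 82.10 × 0.3529 = 28.97 mrem/h.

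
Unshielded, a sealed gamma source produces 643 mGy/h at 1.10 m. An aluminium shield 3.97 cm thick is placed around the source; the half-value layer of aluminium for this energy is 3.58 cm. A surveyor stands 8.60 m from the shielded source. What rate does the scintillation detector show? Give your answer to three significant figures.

4.88 mGy/h

Distance alone: (1.10/8.60)² = 0.01636, so 643 × 0.01636 = 10.52 mGy/h.
Shield: 3.97/3.58 = 1.109 half-value layers → attenuation 2^(−1.109) = 0.4636.
Combined: 10.52 × 0.4636 = 4.877 mGy/h.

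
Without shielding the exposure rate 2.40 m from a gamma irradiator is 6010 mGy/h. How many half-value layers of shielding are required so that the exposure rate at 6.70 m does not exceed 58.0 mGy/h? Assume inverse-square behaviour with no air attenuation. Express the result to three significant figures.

3.73 half-value layers

At 6.70 m, distance alone gives (2.40/6.70)² = 0.1283, so 6010 × 0.1283 = 771.1 mGy/h.
Further attenuation needed: 771.1/58.0 = 13.29.
n = log₂(13.29) = 3.732 half-value layers.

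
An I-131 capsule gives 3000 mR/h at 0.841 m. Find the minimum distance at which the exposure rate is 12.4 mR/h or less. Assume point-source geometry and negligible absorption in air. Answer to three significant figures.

13.1 m

Applying the 1/r² law, d₂ = d₁·√(I₁/I₂).
I₁/I₂ = 3000/12.4 = 241.9, so d₂ = 0.841 × √241.9 = 13.08 m.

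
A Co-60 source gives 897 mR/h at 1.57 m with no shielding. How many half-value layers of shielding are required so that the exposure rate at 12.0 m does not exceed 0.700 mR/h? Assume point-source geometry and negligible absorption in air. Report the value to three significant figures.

4.46 half-value layers

At 12.0 m, distance alone gives (1.57/12.0)² = 0.01712, so 897 × 0.01712 = 15.36 mR/h.
Further attenuation needed: 15.36/0.700 = 21.94.
n = log₂(21.94) = 4.455 half-value layers.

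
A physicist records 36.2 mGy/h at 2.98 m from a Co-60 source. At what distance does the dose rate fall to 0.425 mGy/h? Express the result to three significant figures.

27.5 m

Since intensity falls as 1/r², d₂ = d₁·√(I₁/I₂).
I₁/I₂ = 36.2/0.425 = 85.18, so d₂ = 2.98 × √85.18 = 27.50 m.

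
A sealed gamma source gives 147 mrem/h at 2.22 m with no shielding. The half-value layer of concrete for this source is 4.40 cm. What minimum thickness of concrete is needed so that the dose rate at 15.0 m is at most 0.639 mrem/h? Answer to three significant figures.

10.3 cm

At 15.0 m, distance alone gives (2.22/15.0)² = 0.02190, so 147 × 0.02190 = 3.219 mrem/h.
Further attenuation needed: 3.219/0.639 = 5.038.
n = log₂(5.038) = 2.333 half-value layers.
Thickness = 2.333 × 4.40 cm = 10.27 cm.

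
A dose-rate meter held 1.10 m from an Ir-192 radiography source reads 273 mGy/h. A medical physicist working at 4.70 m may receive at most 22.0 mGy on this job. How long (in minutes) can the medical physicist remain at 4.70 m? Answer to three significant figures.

88.3 min

Intensity scales as (d₁/d₂)², so rate at 4.70 m:
(1.10/4.70)² = 0.05478, so 273 × 0.05478 = 14.95 mGy/h.
Stay time = 22.0 mGy ÷ 14.95 mGy/h = 1.472 h = 88.32 min.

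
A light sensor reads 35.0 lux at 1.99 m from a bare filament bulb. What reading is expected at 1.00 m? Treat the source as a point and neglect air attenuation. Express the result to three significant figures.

139 lux

Since intensity falls as 1/r², the rate at 1.00 m is
(1.99/1.00)² = 3.960, so 35.0 × 3.960 = 138.6 lux.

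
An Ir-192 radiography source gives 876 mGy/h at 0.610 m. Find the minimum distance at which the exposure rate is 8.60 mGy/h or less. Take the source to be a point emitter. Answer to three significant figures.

Intensity scales as (d₁/d₂)², so d₂ = d₁·√(I₁/I₂).
I₁/I₂ = 876/8.60 = 101.9, so d₂ = 0.610 × √101.9 = 6.158 m.

6.16 m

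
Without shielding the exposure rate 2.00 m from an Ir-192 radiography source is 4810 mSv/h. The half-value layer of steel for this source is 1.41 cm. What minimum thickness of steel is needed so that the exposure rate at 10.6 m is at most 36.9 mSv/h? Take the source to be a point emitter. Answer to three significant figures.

At 10.6 m, distance alone gives (2.00/10.6)² = 0.03560, so 4810 × 0.03560 = 171.2 mSv/h.
Further attenuation needed: 171.2/36.9 = 4.640.
n = log₂(4.640) = 2.214 half-value layers.
Thickness = 2.214 × 1.41 cm = 3.122 cm.

3.12 cm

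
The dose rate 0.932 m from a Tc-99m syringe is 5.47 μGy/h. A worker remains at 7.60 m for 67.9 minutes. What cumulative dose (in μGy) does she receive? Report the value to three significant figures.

Since intensity falls as 1/r², rate at 7.60 m:
(0.932/7.60)² = 0.01504, so 5.47 × 0.01504 = 0.08227 μGy/h.
Dose = rate × time = 0.08227 μGy/h × 1.132 h = 0.09313 μGy.

0.0931 μGy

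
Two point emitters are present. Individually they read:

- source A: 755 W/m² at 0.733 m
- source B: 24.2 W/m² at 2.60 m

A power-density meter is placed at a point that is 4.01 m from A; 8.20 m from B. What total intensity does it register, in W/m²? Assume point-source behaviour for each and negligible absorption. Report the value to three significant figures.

27.7 W/m²

Each source contributes Iᵢ·(dᵢ/rᵢ)²; contributions add.
A: 755 × (0.733/4.01)² = 25.23 W/m²
B: 24.2 × (2.60/8.20)² = 2.433 W/m²
Total = 25.23 + 2.433 = 27.66 W/m².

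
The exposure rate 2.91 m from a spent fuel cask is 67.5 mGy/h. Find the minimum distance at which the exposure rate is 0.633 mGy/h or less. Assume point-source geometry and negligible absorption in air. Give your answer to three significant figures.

30.0 m

Since intensity falls as 1/r², d₂ = d₁·√(I₁/I₂).
I₁/I₂ = 67.5/0.633 = 106.6, so d₂ = 2.91 × √106.6 = 30.04 m.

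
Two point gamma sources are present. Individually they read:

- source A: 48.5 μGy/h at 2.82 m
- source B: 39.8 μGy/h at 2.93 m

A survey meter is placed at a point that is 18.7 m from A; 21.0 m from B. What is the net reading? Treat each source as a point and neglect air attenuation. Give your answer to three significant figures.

Each source contributes Iᵢ·(dᵢ/rᵢ)²; contributions add.
A: 48.5 × (2.82/18.7)² = 1.103 μGy/h
B: 39.8 × (2.93/21.0)² = 0.7748 μGy/h
Total = 1.103 + 0.7748 = 1.878 μGy/h.

1.88 μGy/h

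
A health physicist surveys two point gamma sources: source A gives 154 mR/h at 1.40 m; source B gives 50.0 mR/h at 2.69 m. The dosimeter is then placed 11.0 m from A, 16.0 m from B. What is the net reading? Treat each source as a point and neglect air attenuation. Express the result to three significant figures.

3.91 mR/h

Each source contributes Iᵢ·(dᵢ/rᵢ)²; contributions add.
A: 154 × (1.40/11.0)² = 2.495 mR/h
B: 50.0 × (2.69/16.0)² = 1.413 mR/h
Total = 2.495 + 1.413 = 3.908 mR/h.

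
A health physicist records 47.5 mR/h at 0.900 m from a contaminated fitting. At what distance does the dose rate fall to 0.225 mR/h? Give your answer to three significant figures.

Intensity scales as (d₁/d₂)², so d₂ = d₁·√(I₁/I₂).
I₁/I₂ = 47.5/0.225 = 211.1, so d₂ = 0.900 × √211.1 = 13.08 m.

13.1 m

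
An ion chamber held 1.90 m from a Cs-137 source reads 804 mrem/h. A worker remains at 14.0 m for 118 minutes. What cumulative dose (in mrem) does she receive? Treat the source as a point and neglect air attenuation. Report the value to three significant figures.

29.1 mrem

Intensity scales as (d₁/d₂)², so rate at 14.0 m:
(1.90/14.0)² = 0.01842, so 804 × 0.01842 = 14.81 mrem/h.
Dose = rate × time = 14.81 mrem/h × 1.967 h = 29.13 mrem.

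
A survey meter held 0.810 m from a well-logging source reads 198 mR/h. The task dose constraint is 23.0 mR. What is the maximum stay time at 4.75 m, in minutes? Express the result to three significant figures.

240 min

Using I₁d₁² = I₂d₂², rate at 4.75 m:
198 × (0.810/4.75)² = 198 × 0.02908 = 5.758 mR/h.
Stay time = 23.0 mR ÷ 5.758 mR/h = 3.994 h = 239.6 min.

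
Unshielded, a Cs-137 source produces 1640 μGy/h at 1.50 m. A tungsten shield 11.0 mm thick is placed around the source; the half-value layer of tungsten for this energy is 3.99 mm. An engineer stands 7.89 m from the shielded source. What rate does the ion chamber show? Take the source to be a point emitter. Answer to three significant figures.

Distance alone: (1.50/7.89)² = 0.03614, so 1640 × 0.03614 = 59.27 μGy/h.
Shield: 11.0/3.99 = 2.757 half-value layers → attenuation 2^(−2.757) = 0.1479.
Combined: 59.27 × 0.1479 = 8.766 μGy/h.

8.77 μGy/h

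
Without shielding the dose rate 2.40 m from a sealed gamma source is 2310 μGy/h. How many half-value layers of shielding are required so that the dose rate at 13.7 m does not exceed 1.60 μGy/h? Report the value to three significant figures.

5.47 half-value layers

At 13.7 m, distance alone gives (2.40/13.7)² = 0.03069, so 2310 × 0.03069 = 70.89 μGy/h.
Further attenuation needed: 70.89/1.60 = 44.31.
n = log₂(44.31) = 5.470 half-value layers.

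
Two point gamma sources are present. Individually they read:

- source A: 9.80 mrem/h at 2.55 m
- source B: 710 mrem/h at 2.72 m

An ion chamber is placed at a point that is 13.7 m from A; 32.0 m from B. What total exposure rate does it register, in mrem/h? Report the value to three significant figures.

Each source contributes Iᵢ·(dᵢ/rᵢ)²; contributions add.
A: 9.80 × (2.55/13.7)² = 0.3395 mrem/h
B: 710 × (2.72/32.0)² = 5.130 mrem/h
Total = 0.3395 + 5.130 = 5.470 mrem/h.

5.47 mrem/h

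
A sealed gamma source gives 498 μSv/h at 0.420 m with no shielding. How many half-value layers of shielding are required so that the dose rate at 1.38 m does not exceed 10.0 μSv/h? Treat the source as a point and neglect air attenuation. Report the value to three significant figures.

2.21 half-value layers

At 1.38 m, distance alone gives 498 × (0.420/1.38)² = 498 × 0.09263 = 46.13 μSv/h.
Further attenuation needed: 46.13/10.0 = 4.613.
n = log₂(4.613) = 2.206 half-value layers.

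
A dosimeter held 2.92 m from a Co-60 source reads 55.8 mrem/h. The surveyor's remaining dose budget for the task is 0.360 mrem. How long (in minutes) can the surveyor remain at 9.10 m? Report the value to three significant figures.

Since intensity falls as 1/r², rate at 9.10 m:
(2.92/9.10)² = 0.1030, so 55.8 × 0.1030 = 5.747 mrem/h.
Stay time = 0.360 mrem ÷ 5.747 mrem/h = 0.06264 h = 3.758 min.

3.76 min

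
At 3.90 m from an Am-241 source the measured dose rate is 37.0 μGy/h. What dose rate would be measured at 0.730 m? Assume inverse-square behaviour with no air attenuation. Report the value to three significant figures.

Using I₁d₁² = I₂d₂², scaling from 3.90 m to 0.730 m:
(3.90/0.730)² = 28.54, so 37.0 × 28.54 = 1056 μGy/h.

1060 μGy/h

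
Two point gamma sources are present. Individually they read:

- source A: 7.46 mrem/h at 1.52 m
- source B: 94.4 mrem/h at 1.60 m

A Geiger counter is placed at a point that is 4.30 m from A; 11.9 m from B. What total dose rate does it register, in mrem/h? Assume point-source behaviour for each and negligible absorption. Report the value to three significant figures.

2.64 mrem/h

Each source contributes Iᵢ·(dᵢ/rᵢ)²; contributions add.
A: 7.46 × (1.52/4.30)² = 0.9322 mrem/h
B: 94.4 × (1.60/11.9)² = 1.707 mrem/h
Total = 0.9322 + 1.707 = 2.639 mrem/h.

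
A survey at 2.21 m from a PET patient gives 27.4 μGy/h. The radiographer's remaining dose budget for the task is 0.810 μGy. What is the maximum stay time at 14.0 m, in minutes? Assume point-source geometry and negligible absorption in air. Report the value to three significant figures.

By the inverse-square law, rate at 14.0 m:
(2.21/14.0)² = 0.02492, so 27.4 × 0.02492 = 0.6828 μGy/h.
Stay time = 0.810 μGy ÷ 0.6828 μGy/h = 1.186 h = 71.16 min.

71.2 min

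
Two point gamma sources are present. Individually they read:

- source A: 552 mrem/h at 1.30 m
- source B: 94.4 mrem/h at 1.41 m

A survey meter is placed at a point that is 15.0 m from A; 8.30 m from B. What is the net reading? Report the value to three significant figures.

By superposition, sum each source's inverse-square contribution:
A: 552 × (1.30/15.0)² = 4.146 mrem/h
B: 94.4 × (1.41/8.30)² = 2.724 mrem/h
Total = 4.146 + 2.724 = 6.870 mrem/h.

6.87 mrem/h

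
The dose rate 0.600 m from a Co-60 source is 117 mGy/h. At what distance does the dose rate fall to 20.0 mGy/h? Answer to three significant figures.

Using I₁d₁² = I₂d₂², d₂ = d₁·√(I₁/I₂).
I₁/I₂ = 117/20.0 = 5.850, so d₂ = 0.600 × √5.850 = 1.451 m.

1.45 m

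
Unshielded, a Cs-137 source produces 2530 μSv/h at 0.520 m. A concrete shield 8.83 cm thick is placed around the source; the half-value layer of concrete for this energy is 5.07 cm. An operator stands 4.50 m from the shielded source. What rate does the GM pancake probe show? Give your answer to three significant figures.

Distance alone: (0.520/4.50)² = 0.01335, so 2530 × 0.01335 = 33.78 μSv/h.
Shield: 8.83/5.07 = 1.742 half-value layers → attenuation 2^(−1.742) = 0.2990.
Combined: 33.78 × 0.2990 = 10.10 μSv/h.

10.1 μSv/h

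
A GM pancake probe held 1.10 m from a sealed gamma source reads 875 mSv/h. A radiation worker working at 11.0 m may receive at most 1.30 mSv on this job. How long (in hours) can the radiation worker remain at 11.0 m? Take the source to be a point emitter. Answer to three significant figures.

0.149 h

By the inverse-square law, rate at 11.0 m:
875 × (1.10/11.0)² = 875 × 0.01000 = 8.750 mSv/h.
Stay time = 1.30 mSv ÷ 8.750 mSv/h = 0.1486 h.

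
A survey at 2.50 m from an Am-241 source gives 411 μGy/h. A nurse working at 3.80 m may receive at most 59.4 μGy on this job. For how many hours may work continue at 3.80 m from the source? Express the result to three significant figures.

By the inverse-square law, rate at 3.80 m:
(2.50/3.80)² = 0.4328, so 411 × 0.4328 = 177.9 μGy/h.
Stay time = 59.4 μGy ÷ 177.9 μGy/h = 0.3339 h.

0.334 h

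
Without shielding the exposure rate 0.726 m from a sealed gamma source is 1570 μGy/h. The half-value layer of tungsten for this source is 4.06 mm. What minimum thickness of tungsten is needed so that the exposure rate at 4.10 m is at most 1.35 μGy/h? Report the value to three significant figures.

At 4.10 m, distance alone gives (0.726/4.10)² = 0.03135, so 1570 × 0.03135 = 49.22 μGy/h.
Further attenuation needed: 49.22/1.35 = 36.46.
n = log₂(36.46) = 5.188 half-value layers.
Thickness = 5.188 × 4.06 mm = 21.06 mm.

21.1 mm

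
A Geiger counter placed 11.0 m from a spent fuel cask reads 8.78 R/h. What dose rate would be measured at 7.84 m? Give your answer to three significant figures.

Since intensity falls as 1/r², scaling from 11.0 m to 7.84 m:
(11.0/7.84)² = 1.969, so 8.78 × 1.969 = 17.29 R/h.

17.3 R/h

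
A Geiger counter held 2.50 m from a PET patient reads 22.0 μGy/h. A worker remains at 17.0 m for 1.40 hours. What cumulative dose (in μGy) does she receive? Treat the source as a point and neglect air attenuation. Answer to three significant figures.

Using I₁d₁² = I₂d₂², rate at 17.0 m:
(2.50/17.0)² = 0.02163, so 22.0 × 0.02163 = 0.4759 μGy/h.
Dose = rate × time = 0.4759 μGy/h × 1.400 h = 0.6663 μGy.

0.666 μGy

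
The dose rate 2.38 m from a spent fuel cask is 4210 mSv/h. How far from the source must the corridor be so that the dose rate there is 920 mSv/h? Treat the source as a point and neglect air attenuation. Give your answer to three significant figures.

Using I₁d₁² = I₂d₂², d₂ = d₁·√(I₁/I₂).
I₁/I₂ = 4210/920 = 4.576, so d₂ = 2.38 × √4.576 = 5.091 m.

5.09 m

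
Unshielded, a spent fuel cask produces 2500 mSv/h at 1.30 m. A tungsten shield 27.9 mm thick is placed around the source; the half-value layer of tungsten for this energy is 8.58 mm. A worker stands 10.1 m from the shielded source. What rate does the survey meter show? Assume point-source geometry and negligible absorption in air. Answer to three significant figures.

Distance alone: 2500 × (1.30/10.1)² = 2500 × 0.01657 = 41.43 mSv/h.
Shield: 27.9/8.58 = 3.252 half-value layers → attenuation 2^(−3.252) = 0.1050.
Combined: 41.43 × 0.1050 = 4.350 mSv/h.

4.35 mSv/h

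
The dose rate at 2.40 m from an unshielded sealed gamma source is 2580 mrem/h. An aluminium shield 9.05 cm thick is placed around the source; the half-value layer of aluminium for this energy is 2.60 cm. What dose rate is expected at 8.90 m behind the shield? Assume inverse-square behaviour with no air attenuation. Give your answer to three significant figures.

Distance alone: (2.40/8.90)² = 0.07272, so 2580 × 0.07272 = 187.6 mrem/h.
Shield: 9.05/2.60 = 3.481 half-value layers → attenuation 2^(−3.481) = 0.08956.
Combined: 187.6 × 0.08956 = 16.80 mrem/h.

16.8 mrem/h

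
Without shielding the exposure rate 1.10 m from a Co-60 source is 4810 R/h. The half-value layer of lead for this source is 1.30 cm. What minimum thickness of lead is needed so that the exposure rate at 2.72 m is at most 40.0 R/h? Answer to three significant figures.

At 2.72 m, distance alone gives (1.10/2.72)² = 0.1635, so 4810 × 0.1635 = 786.4 R/h.
Further attenuation needed: 786.4/40.0 = 19.66.
n = log₂(19.66) = 4.297 half-value layers.
Thickness = 4.297 × 1.30 cm = 5.586 cm.

5.59 cm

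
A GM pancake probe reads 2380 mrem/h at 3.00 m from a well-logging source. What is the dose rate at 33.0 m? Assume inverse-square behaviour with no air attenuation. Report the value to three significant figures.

Intensity scales as (d₁/d₂)², so the rate at 33.0 m is
(3.00/33.0)² = 0.008264, so 2380 × 0.008264 = 19.67 mrem/h.

19.7 mrem/h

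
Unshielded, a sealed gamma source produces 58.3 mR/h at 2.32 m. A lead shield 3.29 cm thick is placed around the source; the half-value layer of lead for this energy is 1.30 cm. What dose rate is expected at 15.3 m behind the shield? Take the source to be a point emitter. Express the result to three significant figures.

0.232 mR/h

Distance alone: 58.3 × (2.32/15.3)² = 58.3 × 0.02299 = 1.340 mR/h.
Shield: 3.29/1.30 = 2.531 half-value layers → attenuation 2^(−2.531) = 0.1730.
Combined: 1.340 × 0.1730 = 0.2318 mR/h.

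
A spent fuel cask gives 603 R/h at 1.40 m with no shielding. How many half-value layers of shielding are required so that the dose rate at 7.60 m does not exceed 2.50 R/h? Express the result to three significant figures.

3.03 half-value layers

At 7.60 m, distance alone gives 603 × (1.40/7.60)² = 603 × 0.03393 = 20.46 R/h.
Further attenuation needed: 20.46/2.50 = 8.184.
n = log₂(8.184) = 3.033 half-value layers.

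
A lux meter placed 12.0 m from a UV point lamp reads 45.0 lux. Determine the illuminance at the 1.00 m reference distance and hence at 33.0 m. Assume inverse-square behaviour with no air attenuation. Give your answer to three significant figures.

6480 lux; 5.95 lux

Since intensity falls as 1/r²,
At 1.00 m: 45.0 × (12.0/1.00)² = 45.0 × 144.0 = 6480 lux
At 33.0 m: 6480 × (1.00/33.0)² = 6480 × 0.0009183 = 5.951 lux.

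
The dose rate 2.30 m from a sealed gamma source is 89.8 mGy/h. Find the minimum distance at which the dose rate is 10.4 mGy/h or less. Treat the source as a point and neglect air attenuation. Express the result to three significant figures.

6.76 m

Using I₁d₁² = I₂d₂², d₂ = d₁·√(I₁/I₂).
I₁/I₂ = 89.8/10.4 = 8.635, so d₂ = 2.30 × √8.635 = 6.759 m.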